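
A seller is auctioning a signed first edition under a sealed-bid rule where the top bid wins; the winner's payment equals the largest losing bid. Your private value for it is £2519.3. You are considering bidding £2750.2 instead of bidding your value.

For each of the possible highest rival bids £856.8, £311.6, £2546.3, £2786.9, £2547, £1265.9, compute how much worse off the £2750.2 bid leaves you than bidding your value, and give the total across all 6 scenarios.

£54.7

The deviation costs you only when the competing bid falls strictly between £2519.3 and £2750.2; elsewhere both bids give the same outcome.
£856.8: outcomes coincide → loss £0.
£311.6: outcomes coincide → loss £0.
£2546.3: truthful payoff £0, deviation payoff −£27 → loss £27.
£2786.9: outcomes coincide → loss £0.
£2547: truthful payoff £0, deviation payoff −£27.7 → loss £27.7.
£1265.9: outcomes coincide → loss £0.
Total loss = £27 + £27.7 = £54.7.
Because the price is fixed by the runner-up's bid, deviating from your value can only change a good outcome into a bad one — never the reverse.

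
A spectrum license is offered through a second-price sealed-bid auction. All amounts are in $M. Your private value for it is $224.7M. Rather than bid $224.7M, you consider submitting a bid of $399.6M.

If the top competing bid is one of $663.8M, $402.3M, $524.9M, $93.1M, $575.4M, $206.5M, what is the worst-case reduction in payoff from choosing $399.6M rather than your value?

$663.8M: same outcome either way → loss $0M.
$402.3M: same outcome either way → loss $0M.
$524.9M: same outcome either way → loss $0M.
$93.1M: same outcome either way → loss $0M.
$575.4M: same outcome either way → loss $0M.
$206.5M: same outcome either way → loss $0M.
Maximum loss: $0M.

$0M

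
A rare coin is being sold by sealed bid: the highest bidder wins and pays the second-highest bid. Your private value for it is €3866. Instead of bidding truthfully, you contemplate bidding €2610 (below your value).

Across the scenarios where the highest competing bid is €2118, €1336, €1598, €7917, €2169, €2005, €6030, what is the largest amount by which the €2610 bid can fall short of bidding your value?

€2118: same outcome either way → loss €0.
€1336: same outcome either way → loss €0.
€1598: same outcome either way → loss €0.
€7917: same outcome either way → loss €0.
€2169: same outcome either way → loss €0.
€2005: same outcome either way → loss €0.
€6030: same outcome either way → loss €0.
Maximum loss: €0.

€0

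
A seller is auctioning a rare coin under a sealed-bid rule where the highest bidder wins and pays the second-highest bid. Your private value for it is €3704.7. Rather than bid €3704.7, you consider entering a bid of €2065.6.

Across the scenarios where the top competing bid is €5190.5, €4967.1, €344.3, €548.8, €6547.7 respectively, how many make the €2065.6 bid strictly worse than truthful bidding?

0

The deviation hurts exactly when the highest competing bid lies strictly between €2065.6 and €3704.7 — underbidding then forfeits a profitable win.
€5190.5: above both → same outcome either way.
€4967.1: above both → same outcome either way.
€344.3: below both → same outcome either way.
€548.8: below both → same outcome either way.
€6547.7: above both → same outcome either way.
Count: 0.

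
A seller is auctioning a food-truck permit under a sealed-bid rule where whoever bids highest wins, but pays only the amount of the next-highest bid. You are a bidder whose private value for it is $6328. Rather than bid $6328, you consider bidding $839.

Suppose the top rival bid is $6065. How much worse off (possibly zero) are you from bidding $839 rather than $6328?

$263

Bidding your value $6328: you win (since $6328 > $6065) and pay $6065. Payoff $263.
Bidding $839: you lose. Payoff $0.
The competing bid $6065 lies between your shaded bid and your value, so underbidding forfeits an item you could have won at a profitable price.
Loss from deviating = $263 − ($0) = $263.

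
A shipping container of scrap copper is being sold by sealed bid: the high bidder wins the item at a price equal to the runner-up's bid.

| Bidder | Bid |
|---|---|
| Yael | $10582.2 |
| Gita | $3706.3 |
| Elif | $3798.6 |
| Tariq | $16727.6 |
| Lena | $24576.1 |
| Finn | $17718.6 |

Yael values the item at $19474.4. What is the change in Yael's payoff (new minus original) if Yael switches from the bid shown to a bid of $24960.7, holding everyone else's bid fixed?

−$5101.7

The highest bid among the other bidders is $24576.1; Yael's bid doesn't change that.
Original bid $10582.2: Yael is not highest (top rival bid is $24576.1); payoff $0.
Alternative bid $24960.7: Yael is highest, pays the top rival bid $24576.1; payoff $19474.4 − $24576.1 = −$5101.7.
Change in payoff = −$5101.7 − ($0) = −$5101.7.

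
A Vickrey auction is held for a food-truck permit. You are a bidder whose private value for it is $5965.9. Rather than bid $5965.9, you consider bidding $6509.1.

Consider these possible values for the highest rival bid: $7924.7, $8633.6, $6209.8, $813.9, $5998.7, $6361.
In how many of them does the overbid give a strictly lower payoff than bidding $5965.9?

3

The deviation hurts exactly when the highest competing bid lies strictly between $5965.9 and $6509.1 — overbidding then wins at a price above your value.
$7924.7: above both → same outcome either way.
$8633.6: above both → same outcome either way.
$6209.8: inside the interval → strictly worse (loss $243.9).
$813.9: below both → same outcome either way.
$5998.7: inside the interval → strictly worse (loss $32.8).
$6361: inside the interval → strictly worse (loss $395.1).
Count: 3.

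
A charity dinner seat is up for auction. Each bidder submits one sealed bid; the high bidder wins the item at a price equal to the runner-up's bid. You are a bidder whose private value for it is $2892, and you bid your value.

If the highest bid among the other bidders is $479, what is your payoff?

$2413

Your bid $2892 exceeds the highest competing bid $479, so you win.
In a second-price auction the winner pays the second-highest bid, $479.
Payoff = value − price = $2892 − $479 = $2413.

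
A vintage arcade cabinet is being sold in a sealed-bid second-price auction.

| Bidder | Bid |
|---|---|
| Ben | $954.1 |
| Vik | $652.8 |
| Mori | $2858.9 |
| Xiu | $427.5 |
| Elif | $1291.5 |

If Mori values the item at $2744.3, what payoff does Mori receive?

$1452.8

Highest bid: Mori at $2858.9, so Mori wins.
Second-highest bid: Elif at $1291.5 — that is the price the winner pays.
Mori's payoff = value − price = $2744.3 − $1291.5 = $1452.8.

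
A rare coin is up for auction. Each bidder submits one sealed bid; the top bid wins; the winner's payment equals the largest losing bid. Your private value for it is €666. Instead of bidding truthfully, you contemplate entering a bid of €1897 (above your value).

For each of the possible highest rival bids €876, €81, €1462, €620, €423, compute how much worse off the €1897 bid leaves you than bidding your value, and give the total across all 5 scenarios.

The deviation costs you only when the competing bid falls strictly between €666 and €1897; elsewhere both bids give the same outcome.
€876: truthful payoff €0, deviation payoff −€210 → loss €210.
€81: outcomes coincide → loss €0.
€1462: truthful payoff €0, deviation payoff −€796 → loss €796.
€620: outcomes coincide → loss €0.
€423: outcomes coincide → loss €0.
Total loss = €210 + €796 = €1006.
Because the price is fixed by the runner-up's bid, deviating from your value can only change a good outcome into a bad one — never the reverse.

€1006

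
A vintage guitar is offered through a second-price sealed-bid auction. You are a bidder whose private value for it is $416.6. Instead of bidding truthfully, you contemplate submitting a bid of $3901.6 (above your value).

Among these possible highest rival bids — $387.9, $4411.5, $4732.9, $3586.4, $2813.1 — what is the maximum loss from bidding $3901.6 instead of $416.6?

$3169.8

$387.9: same outcome either way → loss $0.
$4411.5: same outcome either way → loss $0.
$4732.9: same outcome either way → loss $0.
$3586.4: truthful gives $0, deviation gives −$3169.8 → loss $3169.8.
$2813.1: truthful gives $0, deviation gives −$2396.5 → loss $2396.5.
Maximum loss: $3169.8.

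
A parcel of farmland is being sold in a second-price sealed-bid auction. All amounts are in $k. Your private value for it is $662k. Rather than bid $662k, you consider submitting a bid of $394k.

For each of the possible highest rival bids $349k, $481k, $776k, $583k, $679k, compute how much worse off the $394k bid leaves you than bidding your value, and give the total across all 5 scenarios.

$260k

The deviation costs you only when the competing bid falls strictly between $394k and $662k; elsewhere both bids give the same outcome.
$349k: outcomes coincide → loss $0k.
$481k: truthful payoff $181k, deviation payoff $0k → loss $181k.
$776k: outcomes coincide → loss $0k.
$583k: truthful payoff $79k, deviation payoff $0k → loss $79k.
$679k: outcomes coincide → loss $0k.
Total loss = $181k + $79k = $260k.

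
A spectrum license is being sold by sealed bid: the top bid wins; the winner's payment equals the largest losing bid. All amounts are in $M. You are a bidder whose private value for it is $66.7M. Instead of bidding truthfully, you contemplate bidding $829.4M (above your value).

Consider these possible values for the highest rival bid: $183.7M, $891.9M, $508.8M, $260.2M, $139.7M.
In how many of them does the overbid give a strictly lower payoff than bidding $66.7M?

The deviation hurts exactly when the highest competing bid lies strictly between $66.7M and $829.4M — overbidding then wins at a price above your value.
$183.7M: inside the interval → strictly worse (loss $117M).
$891.9M: above both → same outcome either way.
$508.8M: inside the interval → strictly worse (loss $442.1M).
$260.2M: inside the interval → strictly worse (loss $193.5M).
$139.7M: inside the interval → strictly worse (loss $73M).
Count: 4.

4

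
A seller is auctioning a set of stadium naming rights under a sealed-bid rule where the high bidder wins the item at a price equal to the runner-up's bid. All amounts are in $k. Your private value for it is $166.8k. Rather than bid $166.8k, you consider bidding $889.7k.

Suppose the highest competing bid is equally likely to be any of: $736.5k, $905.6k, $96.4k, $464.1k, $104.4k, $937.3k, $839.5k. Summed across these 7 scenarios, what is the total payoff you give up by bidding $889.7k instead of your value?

The deviation costs you only when the competing bid falls strictly between $166.8k and $889.7k; elsewhere both bids give the same outcome.
$736.5k: truthful payoff $0k, deviation payoff −$569.7k → loss $569.7k.
$905.6k: outcomes coincide → loss $0k.
$96.4k: outcomes coincide → loss $0k.
$464.1k: truthful payoff $0k, deviation payoff −$297.3k → loss $297.3k.
$104.4k: outcomes coincide → loss $0k.
$937.3k: outcomes coincide → loss $0k.
$839.5k: truthful payoff $0k, deviation payoff −$672.7k → loss $672.7k.
Total loss = $569.7k + $297.3k + $672.7k = $1539.7k.
Because the price is fixed by the runner-up's bid, deviating from your value can only change a good outcome into a bad one — never the reverse.

$1539.7k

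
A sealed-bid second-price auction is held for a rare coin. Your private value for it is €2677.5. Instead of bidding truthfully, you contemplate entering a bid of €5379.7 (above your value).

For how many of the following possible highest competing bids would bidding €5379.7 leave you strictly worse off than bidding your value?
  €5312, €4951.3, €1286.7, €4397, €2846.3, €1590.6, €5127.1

5

The deviation hurts exactly when the highest competing bid lies strictly between €2677.5 and €5379.7 — overbidding then wins at a price above your value.
€5312: inside the interval → strictly worse (loss €2634.5).
€4951.3: inside the interval → strictly worse (loss €2273.8).
€1286.7: below both → same outcome either way.
€4397: inside the interval → strictly worse (loss €1719.5).
€2846.3: inside the interval → strictly worse (loss €168.8).
€1590.6: below both → same outcome either way.
€5127.1: inside the interval → strictly worse (loss €2449.6).
Count: 5.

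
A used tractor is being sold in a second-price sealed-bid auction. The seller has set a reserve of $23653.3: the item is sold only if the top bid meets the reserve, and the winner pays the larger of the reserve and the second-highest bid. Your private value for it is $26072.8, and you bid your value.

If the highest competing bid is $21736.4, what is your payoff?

$2419.5

Your bid $26072.8 is the highest and exceeds the reserve.
Price = max(second-highest bid, reserve) = max($21736.4, $23653.3) = $23653.3.
Payoff = $26072.8 − $23653.3 = $2419.5.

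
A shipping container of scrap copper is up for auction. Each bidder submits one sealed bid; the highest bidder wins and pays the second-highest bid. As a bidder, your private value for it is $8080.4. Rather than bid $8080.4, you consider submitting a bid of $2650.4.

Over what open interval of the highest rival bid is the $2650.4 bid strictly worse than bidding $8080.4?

($2650.4, $8080.4)

If the competing bid is below $2650.4, both bids win at the same price — no difference.
If it is above $8080.4, both bids lose — no difference.
If it lies strictly between $2650.4 and $8080.4, bidding your value wins at a price below your value (positive payoff) while bidding $2650.4 loses (payoff 0).
So the deviation strictly hurts on the open interval ($2650.4, $8080.4).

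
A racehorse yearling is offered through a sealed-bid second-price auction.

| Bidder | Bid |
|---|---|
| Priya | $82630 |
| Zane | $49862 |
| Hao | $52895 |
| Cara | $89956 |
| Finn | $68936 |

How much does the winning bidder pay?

Highest bid: Cara at $89956, so Cara wins.
Second-highest bid: Priya at $82630 — that is the price the winner pays.

$82630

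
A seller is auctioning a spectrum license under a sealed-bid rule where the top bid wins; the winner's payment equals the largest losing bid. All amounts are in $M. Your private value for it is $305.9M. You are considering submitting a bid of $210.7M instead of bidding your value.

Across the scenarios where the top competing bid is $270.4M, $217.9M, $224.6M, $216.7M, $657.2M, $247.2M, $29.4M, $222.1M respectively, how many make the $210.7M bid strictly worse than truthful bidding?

The deviation hurts exactly when the highest competing bid lies strictly between $210.7M and $305.9M — underbidding then forfeits a profitable win.
$270.4M: inside the interval → strictly worse (loss $35.5M).
$217.9M: inside the interval → strictly worse (loss $88M).
$224.6M: inside the interval → strictly worse (loss $81.3M).
$216.7M: inside the interval → strictly worse (loss $89.2M).
$657.2M: above both → same outcome either way.
$247.2M: inside the interval → strictly worse (loss $58.7M).
$29.4M: below both → same outcome either way.
$222.1M: inside the interval → strictly worse (loss $83.8M).
Count: 6.

6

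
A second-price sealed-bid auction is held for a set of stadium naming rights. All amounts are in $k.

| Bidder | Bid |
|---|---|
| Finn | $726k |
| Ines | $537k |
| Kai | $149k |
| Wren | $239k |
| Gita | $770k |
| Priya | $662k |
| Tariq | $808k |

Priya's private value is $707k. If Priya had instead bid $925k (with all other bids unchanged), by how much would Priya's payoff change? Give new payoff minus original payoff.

−$101k

The highest bid among the other bidders is $808k; Priya's bid doesn't change that.
Original bid $662k: Priya is not highest (top rival bid is $808k); payoff $0k.
Alternative bid $925k: Priya is highest, pays the top rival bid $808k; payoff $707k − $808k = −$101k.
Change in payoff = −$101k − ($0k) = −$101k.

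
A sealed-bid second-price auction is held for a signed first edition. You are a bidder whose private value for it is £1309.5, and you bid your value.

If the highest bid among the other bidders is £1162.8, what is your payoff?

£146.7

Your bid £1309.5 exceeds the highest competing bid £1162.8, so you win.
In a second-price auction the winner pays the second-highest bid, £1162.8.
Payoff = value − price = £1309.5 − £1162.8 = £146.7.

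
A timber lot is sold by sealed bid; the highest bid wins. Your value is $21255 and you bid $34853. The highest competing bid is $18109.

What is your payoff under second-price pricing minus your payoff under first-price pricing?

$16744

You have the highest bid, so you win under either rule.
Second-price: pay $18109 → payoff $3146.
First-price: pay your own bid $34853 → payoff −$13598.
Difference = $3146 − (−$13598) = $16744.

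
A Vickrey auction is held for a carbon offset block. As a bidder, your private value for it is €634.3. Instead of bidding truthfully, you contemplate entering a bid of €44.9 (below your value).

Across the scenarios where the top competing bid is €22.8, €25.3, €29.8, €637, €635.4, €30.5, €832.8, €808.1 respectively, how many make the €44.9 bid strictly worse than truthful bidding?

0

The deviation hurts exactly when the highest competing bid lies strictly between €44.9 and €634.3 — underbidding then forfeits a profitable win.
€22.8: below both → same outcome either way.
€25.3: below both → same outcome either way.
€29.8: below both → same outcome either way.
€637: above both → same outcome either way.
€635.4: above both → same outcome either way.
€30.5: below both → same outcome either way.
€832.8: above both → same outcome either way.
€808.1: above both → same outcome either way.
Count: 0.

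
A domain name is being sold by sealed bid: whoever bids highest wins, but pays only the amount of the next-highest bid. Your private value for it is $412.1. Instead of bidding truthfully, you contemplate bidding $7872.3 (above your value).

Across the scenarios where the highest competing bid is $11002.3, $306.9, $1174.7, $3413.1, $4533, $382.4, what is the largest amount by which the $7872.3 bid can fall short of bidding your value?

$11002.3: same outcome either way → loss $0.
$306.9: same outcome either way → loss $0.
$1174.7: truthful gives $0, deviation gives −$762.6 → loss $762.6.
$3413.1: truthful gives $0, deviation gives −$3001 → loss $3001.
$4533: truthful gives $0, deviation gives −$4120.9 → loss $4120.9.
$382.4: same outcome either way → loss $0.
Maximum loss: $4120.9.

$4120.9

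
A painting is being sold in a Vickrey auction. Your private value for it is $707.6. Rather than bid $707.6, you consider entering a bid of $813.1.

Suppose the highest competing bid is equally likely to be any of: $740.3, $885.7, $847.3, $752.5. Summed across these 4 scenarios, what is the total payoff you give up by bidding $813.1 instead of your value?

The deviation costs you only when the competing bid falls strictly between $707.6 and $813.1; elsewhere both bids give the same outcome.
$740.3: truthful payoff $0, deviation payoff −$32.7 → loss $32.7.
$885.7: outcomes coincide → loss $0.
$847.3: outcomes coincide → loss $0.
$752.5: truthful payoff $0, deviation payoff −$44.9 → loss $44.9.
Total loss = $32.7 + $44.9 = $77.6.
Because the price is fixed by the runner-up's bid, deviating from your value can only change a good outcome into a bad one — never the reverse.

$77.6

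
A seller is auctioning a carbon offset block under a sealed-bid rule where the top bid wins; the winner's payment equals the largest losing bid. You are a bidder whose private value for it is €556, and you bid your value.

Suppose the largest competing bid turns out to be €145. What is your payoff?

Your bid €556 exceeds the highest competing bid €145, so you win.
In a second-price auction the winner pays the second-highest bid, €145.
Payoff = value − price = €556 − €145 = €411.

€411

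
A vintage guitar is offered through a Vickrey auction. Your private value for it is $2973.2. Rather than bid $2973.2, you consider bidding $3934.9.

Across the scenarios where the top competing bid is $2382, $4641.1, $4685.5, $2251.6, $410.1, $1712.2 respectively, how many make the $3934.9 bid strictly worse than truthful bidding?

0

The deviation hurts exactly when the highest competing bid lies strictly between $2973.2 and $3934.9 — overbidding then wins at a price above your value.
$2382: below both → same outcome either way.
$4641.1: above both → same outcome either way.
$4685.5: above both → same outcome either way.
$2251.6: below both → same outcome either way.
$410.1: below both → same outcome either way.
$1712.2: below both → same outcome either way.
Count: 0.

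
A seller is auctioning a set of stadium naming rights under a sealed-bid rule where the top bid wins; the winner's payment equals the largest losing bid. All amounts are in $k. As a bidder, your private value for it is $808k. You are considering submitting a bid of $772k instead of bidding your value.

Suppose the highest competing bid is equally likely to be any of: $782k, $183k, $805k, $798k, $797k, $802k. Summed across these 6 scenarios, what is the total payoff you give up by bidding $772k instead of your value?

$56k

The deviation costs you only when the competing bid falls strictly between $772k and $808k; elsewhere both bids give the same outcome.
$782k: truthful payoff $26k, deviation payoff $0k → loss $26k.
$183k: outcomes coincide → loss $0k.
$805k: truthful payoff $3k, deviation payoff $0k → loss $3k.
$798k: truthful payoff $10k, deviation payoff $0k → loss $10k.
$797k: truthful payoff $11k, deviation payoff $0k → loss $11k.
$802k: truthful payoff $6k, deviation payoff $0k → loss $6k.
Total loss = $26k + $3k + $10k + $11k + $6k = $56k.
Because the price is fixed by the runner-up's bid, deviating from your value can only change a good outcome into a bad one — never the reverse.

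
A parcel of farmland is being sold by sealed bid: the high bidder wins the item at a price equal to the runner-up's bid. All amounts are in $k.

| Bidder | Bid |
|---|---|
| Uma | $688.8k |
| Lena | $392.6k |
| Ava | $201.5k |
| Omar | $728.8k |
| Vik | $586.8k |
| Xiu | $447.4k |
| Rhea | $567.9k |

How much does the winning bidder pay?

Highest bid: Omar at $728.8k, so Omar wins.
Second-highest bid: Uma at $688.8k — that is the price the winner pays.

$688.8k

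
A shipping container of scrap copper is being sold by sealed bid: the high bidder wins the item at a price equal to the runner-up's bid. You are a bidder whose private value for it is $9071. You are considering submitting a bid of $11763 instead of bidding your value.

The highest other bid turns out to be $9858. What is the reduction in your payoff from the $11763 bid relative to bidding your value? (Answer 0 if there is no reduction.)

$787

Bidding your value $9071: you lose (since $9071 < $9858). Payoff $0.
Bidding $11763: you win and pay $9858. Payoff $9071 − $9858 = −$787.
The competing bid $9858 lies between your value and your inflated bid, so overbidding wins an item priced above your value.
Loss from deviating = $0 − (−$787) = $787.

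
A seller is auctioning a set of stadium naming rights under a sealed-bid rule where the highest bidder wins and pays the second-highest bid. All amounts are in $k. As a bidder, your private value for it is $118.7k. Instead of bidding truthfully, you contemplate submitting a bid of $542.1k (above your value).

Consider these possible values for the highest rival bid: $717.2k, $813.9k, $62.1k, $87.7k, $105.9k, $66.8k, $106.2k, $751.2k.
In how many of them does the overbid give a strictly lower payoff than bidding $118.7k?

The deviation hurts exactly when the highest competing bid lies strictly between $118.7k and $542.1k — overbidding then wins at a price above your value.
$717.2k: above both → same outcome either way.
$813.9k: above both → same outcome either way.
$62.1k: below both → same outcome either way.
$87.7k: below both → same outcome either way.
$105.9k: below both → same outcome either way.
$66.8k: below both → same outcome either way.
$106.2k: below both → same outcome either way.
$751.2k: above both → same outcome either way.
Count: 0.

0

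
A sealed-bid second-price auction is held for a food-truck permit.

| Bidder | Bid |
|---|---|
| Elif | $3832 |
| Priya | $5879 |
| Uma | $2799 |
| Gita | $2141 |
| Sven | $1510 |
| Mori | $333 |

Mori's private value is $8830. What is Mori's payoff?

$0

Highest bid: Priya at $5879, so Priya wins.
Second-highest bid: Elif at $3832 — that is the price the winner pays.
Mori did not win, so Mori pays nothing and receives nothing: payoff $0.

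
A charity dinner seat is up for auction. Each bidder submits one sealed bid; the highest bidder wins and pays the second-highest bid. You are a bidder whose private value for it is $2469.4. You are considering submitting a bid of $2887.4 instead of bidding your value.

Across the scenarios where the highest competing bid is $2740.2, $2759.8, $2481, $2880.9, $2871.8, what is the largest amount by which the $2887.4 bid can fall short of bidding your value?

$2740.2: truthful gives $0, deviation gives −$270.8 → loss $270.8.
$2759.8: truthful gives $0, deviation gives −$290.4 → loss $290.4.
$2481: truthful gives $0, deviation gives −$11.6 → loss $11.6.
$2880.9: truthful gives $0, deviation gives −$411.5 → loss $411.5.
$2871.8: truthful gives $0, deviation gives −$402.4 → loss $402.4.
Maximum loss: $411.5.

$411.5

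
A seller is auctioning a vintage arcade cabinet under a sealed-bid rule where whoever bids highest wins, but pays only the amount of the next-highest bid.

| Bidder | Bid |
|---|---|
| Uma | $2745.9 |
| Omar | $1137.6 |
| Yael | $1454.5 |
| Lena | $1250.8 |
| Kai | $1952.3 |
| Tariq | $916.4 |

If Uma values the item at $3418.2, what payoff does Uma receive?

$1465.9

Highest bid: Uma at $2745.9, so Uma wins.
Second-highest bid: Kai at $1952.3 — that is the price the winner pays.
Uma's payoff = value − price = $3418.2 − $1952.3 = $1465.9.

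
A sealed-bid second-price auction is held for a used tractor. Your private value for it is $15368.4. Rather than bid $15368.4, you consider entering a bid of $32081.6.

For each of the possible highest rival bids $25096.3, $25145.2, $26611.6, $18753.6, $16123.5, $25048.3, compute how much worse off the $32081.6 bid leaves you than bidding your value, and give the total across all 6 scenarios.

$44568.1

The deviation costs you only when the competing bid falls strictly between $15368.4 and $32081.6; elsewhere both bids give the same outcome.
$25096.3: truthful payoff $0, deviation payoff −$9727.9 → loss $9727.9.
$25145.2: truthful payoff $0, deviation payoff −$9776.8 → loss $9776.8.
$26611.6: truthful payoff $0, deviation payoff −$11243.2 → loss $11243.2.
$18753.6: truthful payoff $0, deviation payoff −$3385.2 → loss $3385.2.
$16123.5: truthful payoff $0, deviation payoff −$755.1 → loss $755.1.
$25048.3: truthful payoff $0, deviation payoff −$9679.9 → loss $9679.9.
Total loss = $9727.9 + $9776.8 + $11243.2 + $3385.2 + $755.1 + $9679.9 = $44568.1.
Truthful bidding weakly dominates here: raising your bid can only win items priced above your value, and lowering it can only forfeit items priced below.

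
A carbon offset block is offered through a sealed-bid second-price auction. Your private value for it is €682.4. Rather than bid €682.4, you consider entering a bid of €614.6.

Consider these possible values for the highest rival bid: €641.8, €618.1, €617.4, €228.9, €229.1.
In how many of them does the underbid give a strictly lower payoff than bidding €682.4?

The deviation hurts exactly when the highest competing bid lies strictly between €614.6 and €682.4 — underbidding then forfeits a profitable win.
€641.8: inside the interval → strictly worse (loss €40.6).
€618.1: inside the interval → strictly worse (loss €64.3).
€617.4: inside the interval → strictly worse (loss €65).
€228.9: below both → same outcome either way.
€229.1: below both → same outcome either way.
Count: 3.

3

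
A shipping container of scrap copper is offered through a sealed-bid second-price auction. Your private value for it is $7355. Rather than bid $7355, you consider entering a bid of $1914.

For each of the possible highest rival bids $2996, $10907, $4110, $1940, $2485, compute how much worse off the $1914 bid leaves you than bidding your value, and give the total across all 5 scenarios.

$17889

The deviation costs you only when the competing bid falls strictly between $1914 and $7355; elsewhere both bids give the same outcome.
$2996: truthful payoff $4359, deviation payoff $0 → loss $4359.
$10907: outcomes coincide → loss $0.
$4110: truthful payoff $3245, deviation payoff $0 → loss $3245.
$1940: truthful payoff $5415, deviation payoff $0 → loss $5415.
$2485: truthful payoff $4870, deviation payoff $0 → loss $4870.
Total loss = $4359 + $3245 + $5415 + $4870 = $17889.
In a second-price auction your bid sets only whether you win, not what you pay, so bidding your true value is weakly dominant.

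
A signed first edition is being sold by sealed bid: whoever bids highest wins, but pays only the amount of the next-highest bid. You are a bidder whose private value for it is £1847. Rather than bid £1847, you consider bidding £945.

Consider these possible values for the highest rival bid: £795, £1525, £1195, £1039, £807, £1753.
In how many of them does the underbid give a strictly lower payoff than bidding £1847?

4

The deviation hurts exactly when the highest competing bid lies strictly between £945 and £1847 — underbidding then forfeits a profitable win.
£795: below both → same outcome either way.
£1525: inside the interval → strictly worse (loss £322).
£1195: inside the interval → strictly worse (loss £652).
£1039: inside the interval → strictly worse (loss £808).
£807: below both → same outcome either way.
£1753: inside the interval → strictly worse (loss £94).
Count: 4.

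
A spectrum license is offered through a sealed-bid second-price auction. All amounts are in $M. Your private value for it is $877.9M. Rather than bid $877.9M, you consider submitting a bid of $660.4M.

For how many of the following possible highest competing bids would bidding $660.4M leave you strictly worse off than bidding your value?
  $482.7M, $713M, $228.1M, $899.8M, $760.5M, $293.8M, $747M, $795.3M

The deviation hurts exactly when the highest competing bid lies strictly between $660.4M and $877.9M — underbidding then forfeits a profitable win.
$482.7M: below both → same outcome either way.
$713M: inside the interval → strictly worse (loss $164.9M).
$228.1M: below both → same outcome either way.
$899.8M: above both → same outcome either way.
$760.5M: inside the interval → strictly worse (loss $117.4M).
$293.8M: below both → same outcome either way.
$747M: inside the interval → strictly worse (loss $130.9M).
$795.3M: inside the interval → strictly worse (loss $82.6M).
Count: 4.

4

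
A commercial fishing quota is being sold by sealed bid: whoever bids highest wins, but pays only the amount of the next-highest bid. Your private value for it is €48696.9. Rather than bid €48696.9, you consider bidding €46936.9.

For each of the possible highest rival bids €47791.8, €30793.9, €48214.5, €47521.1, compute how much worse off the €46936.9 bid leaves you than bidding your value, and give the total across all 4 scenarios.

The deviation costs you only when the competing bid falls strictly between €46936.9 and €48696.9; elsewhere both bids give the same outcome.
€47791.8: truthful payoff €905.1, deviation payoff €0 → loss €905.1.
€30793.9: outcomes coincide → loss €0.
€48214.5: truthful payoff €482.4, deviation payoff €0 → loss €482.4.
€47521.1: truthful payoff €1175.8, deviation payoff €0 → loss €1175.8.
Total loss = €905.1 + €482.4 + €1175.8 = €2563.3.
Because the price is fixed by the runner-up's bid, deviating from your value can only change a good outcome into a bad one — never the reverse.

€2563.3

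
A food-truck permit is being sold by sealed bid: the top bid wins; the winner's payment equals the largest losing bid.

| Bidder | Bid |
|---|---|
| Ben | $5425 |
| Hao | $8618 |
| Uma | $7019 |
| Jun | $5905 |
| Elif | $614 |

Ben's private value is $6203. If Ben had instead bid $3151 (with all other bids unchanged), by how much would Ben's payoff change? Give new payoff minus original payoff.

The highest bid among the other bidders is $8618; Ben's bid doesn't change that.
Original bid $5425: Ben is not highest (top rival bid is $8618); payoff $0.
Alternative bid $3151: Ben is not highest (top rival bid is $8618); payoff $0.
Change in payoff = $0 − ($0) = $0.

$0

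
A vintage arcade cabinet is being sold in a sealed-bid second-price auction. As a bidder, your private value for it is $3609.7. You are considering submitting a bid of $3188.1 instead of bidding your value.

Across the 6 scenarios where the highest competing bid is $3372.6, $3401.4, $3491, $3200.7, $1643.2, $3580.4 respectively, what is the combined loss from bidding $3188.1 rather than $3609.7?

The deviation costs you only when the competing bid falls strictly between $3188.1 and $3609.7; elsewhere both bids give the same outcome.
$3372.6: truthful payoff $237.1, deviation payoff $0 → loss $237.1.
$3401.4: truthful payoff $208.3, deviation payoff $0 → loss $208.3.
$3491: truthful payoff $118.7, deviation payoff $0 → loss $118.7.
$3200.7: truthful payoff $409, deviation payoff $0 → loss $409.
$1643.2: outcomes coincide → loss $0.
$3580.4: truthful payoff $29.3, deviation payoff $0 → loss $29.3.
Total loss = $237.1 + $208.3 + $118.7 + $409 + $29.3 = $1002.4.

$1002.4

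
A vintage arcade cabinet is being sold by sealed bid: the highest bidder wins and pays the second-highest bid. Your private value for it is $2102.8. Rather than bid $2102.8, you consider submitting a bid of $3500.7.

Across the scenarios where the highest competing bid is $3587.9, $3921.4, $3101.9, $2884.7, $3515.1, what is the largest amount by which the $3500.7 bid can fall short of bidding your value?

$3587.9: same outcome either way → loss $0.
$3921.4: same outcome either way → loss $0.
$3101.9: truthful gives $0, deviation gives −$999.1 → loss $999.1.
$2884.7: truthful gives $0, deviation gives −$781.9 → loss $781.9.
$3515.1: same outcome either way → loss $0.
Maximum loss: $999.1.

$999.1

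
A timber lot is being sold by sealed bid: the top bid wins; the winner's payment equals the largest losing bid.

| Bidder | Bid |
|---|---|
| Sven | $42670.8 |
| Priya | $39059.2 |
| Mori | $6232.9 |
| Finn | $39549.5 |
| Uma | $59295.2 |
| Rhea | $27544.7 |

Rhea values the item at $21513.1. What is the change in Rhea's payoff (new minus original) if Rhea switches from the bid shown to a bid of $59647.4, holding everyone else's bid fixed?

The highest bid among the other bidders is $59295.2; Rhea's bid doesn't change that.
Original bid $27544.7: Rhea is not highest (top rival bid is $59295.2); payoff $0.
Alternative bid $59647.4: Rhea is highest, pays the top rival bid $59295.2; payoff $21513.1 − $59295.2 = −$37782.1.
Change in payoff = −$37782.1 − ($0) = −$37782.1.

−$37782.1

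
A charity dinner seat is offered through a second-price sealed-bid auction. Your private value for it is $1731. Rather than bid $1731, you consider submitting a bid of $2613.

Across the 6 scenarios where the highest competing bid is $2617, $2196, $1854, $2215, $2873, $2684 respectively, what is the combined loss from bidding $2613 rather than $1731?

$1072

The deviation costs you only when the competing bid falls strictly between $1731 and $2613; elsewhere both bids give the same outcome.
$2617: outcomes coincide → loss $0.
$2196: truthful payoff $0, deviation payoff −$465 → loss $465.
$1854: truthful payoff $0, deviation payoff −$123 → loss $123.
$2215: truthful payoff $0, deviation payoff −$484 → loss $484.
$2873: outcomes coincide → loss $0.
$2684: outcomes coincide → loss $0.
Total loss = $465 + $123 + $484 = $1072.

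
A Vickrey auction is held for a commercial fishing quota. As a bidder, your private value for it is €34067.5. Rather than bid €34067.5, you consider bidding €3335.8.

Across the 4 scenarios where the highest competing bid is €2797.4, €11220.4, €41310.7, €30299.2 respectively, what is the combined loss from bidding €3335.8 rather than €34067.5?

€26615.4

The deviation costs you only when the competing bid falls strictly between €3335.8 and €34067.5; elsewhere both bids give the same outcome.
€2797.4: outcomes coincide → loss €0.
€11220.4: truthful payoff €22847.1, deviation payoff €0 → loss €22847.1.
€41310.7: outcomes coincide → loss €0.
€30299.2: truthful payoff €3768.3, deviation payoff €0 → loss €3768.3.
Total loss = €22847.1 + €3768.3 = €26615.4.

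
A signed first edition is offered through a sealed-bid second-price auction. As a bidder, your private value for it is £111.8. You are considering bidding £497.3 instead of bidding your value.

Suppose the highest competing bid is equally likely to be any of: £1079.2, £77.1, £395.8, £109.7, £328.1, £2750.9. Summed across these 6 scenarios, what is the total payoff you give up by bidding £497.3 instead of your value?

£500.3

The deviation costs you only when the competing bid falls strictly between £111.8 and £497.3; elsewhere both bids give the same outcome.
£1079.2: outcomes coincide → loss £0.
£77.1: outcomes coincide → loss £0.
£395.8: truthful payoff £0, deviation payoff −£284 → loss £284.
£109.7: outcomes coincide → loss £0.
£328.1: truthful payoff £0, deviation payoff −£216.3 → loss £216.3.
£2750.9: outcomes coincide → loss £0.
Total loss = £284 + £216.3 = £500.3.
Because the price is fixed by the runner-up's bid, deviating from your value can only change a good outcome into a bad one — never the reverse.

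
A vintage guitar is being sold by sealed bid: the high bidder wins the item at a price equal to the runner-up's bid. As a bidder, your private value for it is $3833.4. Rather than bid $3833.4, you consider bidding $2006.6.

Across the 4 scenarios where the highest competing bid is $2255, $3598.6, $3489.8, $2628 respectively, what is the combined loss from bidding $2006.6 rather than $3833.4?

$3362.2

The deviation costs you only when the competing bid falls strictly between $2006.6 and $3833.4; elsewhere both bids give the same outcome.
$2255: truthful payoff $1578.4, deviation payoff $0 → loss $1578.4.
$3598.6: truthful payoff $234.8, deviation payoff $0 → loss $234.8.
$3489.8: truthful payoff $343.6, deviation payoff $0 → loss $343.6.
$2628: truthful payoff $1205.4, deviation payoff $0 → loss $1205.4.
Total loss = $1578.4 + $234.8 + $343.6 + $1205.4 = $3362.2.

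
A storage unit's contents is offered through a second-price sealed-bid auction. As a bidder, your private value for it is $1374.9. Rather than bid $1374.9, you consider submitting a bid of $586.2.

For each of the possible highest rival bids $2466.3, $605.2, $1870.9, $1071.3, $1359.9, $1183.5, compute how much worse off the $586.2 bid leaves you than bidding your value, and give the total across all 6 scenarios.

The deviation costs you only when the competing bid falls strictly between $586.2 and $1374.9; elsewhere both bids give the same outcome.
$2466.3: outcomes coincide → loss $0.
$605.2: truthful payoff $769.7, deviation payoff $0 → loss $769.7.
$1870.9: outcomes coincide → loss $0.
$1071.3: truthful payoff $303.6, deviation payoff $0 → loss $303.6.
$1359.9: truthful payoff $15, deviation payoff $0 → loss $15.
$1183.5: truthful payoff $191.4, deviation payoff $0 → loss $191.4.
Total loss = $769.7 + $303.6 + $15 + $191.4 = $1279.7.
Because the price is fixed by the runner-up's bid, deviating from your value can only change a good outcome into a bad one — never the reverse.

$1279.7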